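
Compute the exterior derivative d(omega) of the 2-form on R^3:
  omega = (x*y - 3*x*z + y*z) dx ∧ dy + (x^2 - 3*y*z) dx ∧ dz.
d(omega) = (-3*x + y + 3*z) dx ∧ dy ∧ dz

For a 2-form omega = sum_{i<j} g_{ij} dx_i ∧ dx_j, the exterior derivative is
  d(omega) = sum_{i<j} d(g_{ij}) ∧ dx_i ∧ dx_j = sum_{i<j, k} (∂g_{ij}/∂x_k) dx_k ∧ dx_i ∧ dx_j.
Expand each term, using dx_k ∧ dx_i ∧ dx_j = sgn(permutation) dx_{(a)} ∧ dx_{(b)} ∧ dx_{(c)} with (a < b < c) sorted:
  d(x*y - 3*x*z + y*z) includes (∂/∂z)(x*y - 3*x*z + y*z) dz = (-3*x + y) dz, which multiplied by dx ∧ dy gives (-3*x + y) dx ∧ dy ∧ dz
  d(x^2 - 3*y*z) includes (∂/∂y)(x^2 - 3*y*z) dy = (-3*z) dy, which multiplied by dx ∧ dz gives (3*z) dx ∧ dy ∧ dz
Collecting like 3-forms: d(omega) = (-3*x + y + 3*z) dx ∧ dy ∧ dz.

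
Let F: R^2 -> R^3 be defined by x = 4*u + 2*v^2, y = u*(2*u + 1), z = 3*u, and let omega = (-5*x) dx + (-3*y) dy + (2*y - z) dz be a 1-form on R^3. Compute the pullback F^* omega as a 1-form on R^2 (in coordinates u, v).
F^* omega = (-24*u^3 - 6*u^2 - 86*u - 40*v^2) du + (40*v*(-2*u - v^2)) dv

Using F^*(f dg) = (f ∘ F) d(g ∘ F), substitute each coordinate x_i by F_i(u, v) in f_i, and replace dx_i by d F_i = (∂F_i/∂u) du + (∂F_i/∂v) dv.
  For the x component: f_1(F) = -20*u - 10*v^2; d F_1 = (4) du + (4*v) dv
  For the y component: f_2(F) = 3*u*(-2*u - 1); d F_2 = (4*u + 1) du + (0) dv
  For the z component: f_3(F) = u*(4*u - 1); d F_3 = (3) du + (0) dv
Combining and collecting du, dv coefficients:
  coeff of du: -24*u^3 - 6*u^2 - 86*u - 40*v^2
  coeff of dv: 40*v*(-2*u - v^2)
F^* omega = (-24*u^3 - 6*u^2 - 86*u - 40*v^2) du + (40*v*(-2*u - v^2)) dv.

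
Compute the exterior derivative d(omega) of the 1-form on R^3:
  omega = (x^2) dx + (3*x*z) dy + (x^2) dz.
d(omega) = (3*z) dx ∧ dy + (2*x) dx ∧ dz + (-3*x) dy ∧ dz

For a 1-form omega = sum_i f_i dx_i, the exterior derivative is
  d(omega) = sum_{i < j} (∂f_j/∂x_i - ∂f_i/∂x_j) dx_i ∧ dx_j.
  coefficient of dx ∧ dy: ∂f_2/∂x - ∂f_1/∂y = ∂(3*x*z)/∂x - ∂(x^2)/∂y = 3*z
  coefficient of dx ∧ dz: ∂f_3/∂x - ∂f_1/∂z = ∂(x^2)/∂x - ∂(x^2)/∂z = 2*x
  coefficient of dy ∧ dz: ∂f_3/∂y - ∂f_2/∂z = ∂(x^2)/∂y - ∂(3*x*z)/∂z = -3*x
Assembling: d(omega) = (3*z) dx ∧ dy + (2*x) dx ∧ dz + (-3*x) dy ∧ dz.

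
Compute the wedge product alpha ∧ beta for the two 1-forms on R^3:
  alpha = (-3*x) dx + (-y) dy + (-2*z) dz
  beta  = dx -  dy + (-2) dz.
alpha ∧ beta = (3*x + y) dx ∧ dy + (6*x + 2*z) dx ∧ dz + (2*y - 2*z) dy ∧ dz

Distribute the wedge, using dx_i ∧ dx_j = -dx_j ∧ dx_i and dx_i ∧ dx_i = 0. For each pair (i, j) with i < j, the coefficient of dx_i ∧ dx_j in alpha ∧ beta is (alpha_i * beta_j - alpha_j * beta_i). Collecting: alpha ∧ beta = (3*x + y) dx ∧ dy + (6*x + 2*z) dx ∧ dz + (2*y - 2*z) dy ∧ dz.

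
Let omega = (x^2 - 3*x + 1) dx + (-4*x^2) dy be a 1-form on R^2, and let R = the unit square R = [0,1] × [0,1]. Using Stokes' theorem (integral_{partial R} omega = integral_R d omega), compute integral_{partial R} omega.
integral_(partial R) omega = -4

Stokes: integral_partial_R omega = integral_R d omega with d omega = (∂Q/∂x - ∂P/∂y) dx ∧ dy.
  ∂Q/∂x = -8*x
  ∂P/∂y = 0
  integrand = ∂Q/∂x - ∂P/∂y = -8*x.
Integrating over R: integral_0^1 integral_0^1 (-8*x) dx dy = -4.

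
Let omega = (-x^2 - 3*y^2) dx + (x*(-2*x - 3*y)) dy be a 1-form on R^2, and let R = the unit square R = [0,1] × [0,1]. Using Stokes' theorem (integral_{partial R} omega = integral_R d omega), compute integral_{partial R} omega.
integral_(partial R) omega = -1/2

Stokes: integral_partial_R omega = integral_R d omega with d omega = (∂Q/∂x - ∂P/∂y) dx ∧ dy.
  ∂Q/∂x = -4*x - 3*y
  ∂P/∂y = -6*y
  integrand = ∂Q/∂x - ∂P/∂y = -4*x + 3*y.
Integrating over R: integral_0^1 integral_0^1 (-4*x + 3*y) dx dy = -1/2.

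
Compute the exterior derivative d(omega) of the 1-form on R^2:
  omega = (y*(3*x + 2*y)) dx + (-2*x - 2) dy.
d(omega) = (-3*x - 4*y - 2) dx ∧ dy

For a 1-form omega = sum_i f_i dx_i, the exterior derivative is
  d(omega) = sum_{i < j} (∂f_j/∂x_i - ∂f_i/∂x_j) dx_i ∧ dx_j.
  coefficient of dx ∧ dy: ∂f_2/∂x - ∂f_1/∂y = ∂(-2*x - 2)/∂x - ∂(y*(3*x + 2*y))/∂y = -3*x - 4*y - 2
Assembling: d(omega) = (-3*x - 4*y - 2) dx ∧ dy.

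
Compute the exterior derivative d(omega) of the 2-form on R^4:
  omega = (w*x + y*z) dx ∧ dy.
d(omega) = (y) dx ∧ dy ∧ dz + (x) dx ∧ dy ∧ dw

For a 2-form omega = sum_{i<j} g_{ij} dx_i ∧ dx_j, the exterior derivative is
  d(omega) = sum_{i<j} d(g_{ij}) ∧ dx_i ∧ dx_j = sum_{i<j, k} (∂g_{ij}/∂x_k) dx_k ∧ dx_i ∧ dx_j.
Expand each term, using dx_k ∧ dx_i ∧ dx_j = sgn(permutation) dx_{(a)} ∧ dx_{(b)} ∧ dx_{(c)} with (a < b < c) sorted:
  d(w*x + y*z) includes (∂/∂z)(w*x + y*z) dz = (y) dz, which multiplied by dx ∧ dy gives (y) dx ∧ dy ∧ dz
  d(w*x + y*z) includes (∂/∂w)(w*x + y*z) dw = (x) dw, which multiplied by dx ∧ dy gives (x) dx ∧ dy ∧ dw
Collecting like 3-forms: d(omega) = (y) dx ∧ dy ∧ dz + (x) dx ∧ dy ∧ dw.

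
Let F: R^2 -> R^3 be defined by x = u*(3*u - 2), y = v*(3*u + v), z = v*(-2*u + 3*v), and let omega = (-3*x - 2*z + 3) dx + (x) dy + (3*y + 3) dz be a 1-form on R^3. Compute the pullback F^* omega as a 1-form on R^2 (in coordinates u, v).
F^* omega = (-54*u^3 + 33*u^2*v + 54*u^2 - 54*u*v^2 - 14*u*v + 6*u - 6*v^3 + 12*v^2 - 6*v - 6) du + (9*u^3 - 12*u^2*v - 6*u^2 + 48*u*v^2 - 4*u*v - 6*u + 18*v^3 + 18*v) dv

Using F^*(f dg) = (f ∘ F) d(g ∘ F), substitute each coordinate x_i by F_i(u, v) in f_i, and replace dx_i by d F_i = (∂F_i/∂u) du + (∂F_i/∂v) dv.
  For the x component: f_1(F) = -9*u^2 + 4*u*v + 6*u - 6*v^2 + 3; d F_1 = (6*u - 2) du + (0) dv
  For the y component: f_2(F) = u*(3*u - 2); d F_2 = (3*v) du + (3*u + 2*v) dv
  For the z component: f_3(F) = 9*u*v + 3*v^2 + 3; d F_3 = (-2*v) du + (-2*u + 6*v) dv
Combining and collecting du, dv coefficients:
  coeff of du: -54*u^3 + 33*u^2*v + 54*u^2 - 54*u*v^2 - 14*u*v + 6*u - 6*v^3 + 12*v^2 - 6*v - 6
  coeff of dv: 9*u^3 - 12*u^2*v - 6*u^2 + 48*u*v^2 - 4*u*v - 6*u + 18*v^3 + 18*v
F^* omega = (-54*u^3 + 33*u^2*v + 54*u^2 - 54*u*v^2 - 14*u*v + 6*u - 6*v^3 + 12*v^2 - 6*v - 6) du + (9*u^3 - 12*u^2*v - 6*u^2 + 48*u*v^2 - 4*u*v - 6*u + 18*v^3 + 18*v) dv.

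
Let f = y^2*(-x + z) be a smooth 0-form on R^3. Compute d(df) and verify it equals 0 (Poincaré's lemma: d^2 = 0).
d(df) = 0

Step 1: df = sum_i (∂f/∂x_i) dx_i = (-y^2) dx + (2*y*(-x + z)) dy + (y^2) dz.
Step 2: Apply d again. Using the 1-form formula, the coefficient of dx ∧ dy in d(df) is ∂^2 f/∂x ∂y - ∂^2 f/∂y ∂x = (-2*y) - (-2*y) = 0 (equality of mixed partials for smooth f).
Similarly for dx ∧ dz and dy ∧ dz — all coefficients vanish. So d(df) = 0.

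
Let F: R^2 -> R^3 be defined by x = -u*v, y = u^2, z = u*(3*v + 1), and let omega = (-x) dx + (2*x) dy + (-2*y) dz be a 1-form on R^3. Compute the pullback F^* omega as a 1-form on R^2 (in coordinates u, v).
F^* omega = (u*(-10*u*v - 2*u - v^2)) du + (u^2*(-6*u - v)) dv

Using F^*(f dg) = (f ∘ F) d(g ∘ F), substitute each coordinate x_i by F_i(u, v) in f_i, and replace dx_i by d F_i = (∂F_i/∂u) du + (∂F_i/∂v) dv.
  For the x component: f_1(F) = u*v; d F_1 = (-v) du + (-u) dv
  For the y component: f_2(F) = -2*u*v; d F_2 = (2*u) du + (0) dv
  For the z component: f_3(F) = -2*u^2; d F_3 = (3*v + 1) du + (3*u) dv
Combining and collecting du, dv coefficients:
  coeff of du: u*(-10*u*v - 2*u - v^2)
  coeff of dv: u^2*(-6*u - v)
F^* omega = (u*(-10*u*v - 2*u - v^2)) du + (u^2*(-6*u - v)) dv.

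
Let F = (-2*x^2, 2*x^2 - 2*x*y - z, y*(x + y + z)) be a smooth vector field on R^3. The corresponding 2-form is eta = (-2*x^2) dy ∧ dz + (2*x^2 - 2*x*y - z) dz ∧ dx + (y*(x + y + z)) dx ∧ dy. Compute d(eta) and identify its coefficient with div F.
d(eta) = (-6*x + y) dx ∧ dy ∧ dz; div F = -6*x + y

For a 2-form in R^3 of the form above, applying d gives a 3-form with coefficient ∂P/∂x + ∂Q/∂y + ∂R/∂z:
  ∂P/∂x = -4*x
  ∂Q/∂y = -2*x
  ∂R/∂z = y
Sum = -6*x + y, which is exactly div F.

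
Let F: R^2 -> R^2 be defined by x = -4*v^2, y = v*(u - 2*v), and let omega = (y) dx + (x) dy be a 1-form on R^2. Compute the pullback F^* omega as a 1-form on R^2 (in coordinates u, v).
F^* omega = (-4*v^3) du + (v^2*(-12*u + 32*v)) dv

Using F^*(f dg) = (f ∘ F) d(g ∘ F), substitute each coordinate x_i by F_i(u, v) in f_i, and replace dx_i by d F_i = (∂F_i/∂u) du + (∂F_i/∂v) dv.
  For the x component: f_1(F) = v*(u - 2*v); d F_1 = (0) du + (-8*v) dv
  For the y component: f_2(F) = -4*v^2; d F_2 = (v) du + (u - 4*v) dv
Combining and collecting du, dv coefficients:
  coeff of du: -4*v^3
  coeff of dv: v^2*(-12*u + 32*v)
F^* omega = (-4*v^3) du + (v^2*(-12*u + 32*v)) dv.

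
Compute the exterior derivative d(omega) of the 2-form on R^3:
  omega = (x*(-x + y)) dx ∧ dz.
d(omega) = (-x) dx ∧ dy ∧ dz

For a 2-form omega = sum_{i<j} g_{ij} dx_i ∧ dx_j, the exterior derivative is
  d(omega) = sum_{i<j} d(g_{ij}) ∧ dx_i ∧ dx_j = sum_{i<j, k} (∂g_{ij}/∂x_k) dx_k ∧ dx_i ∧ dx_j.
Expand each term, using dx_k ∧ dx_i ∧ dx_j = sgn(permutation) dx_{(a)} ∧ dx_{(b)} ∧ dx_{(c)} with (a < b < c) sorted:
  d(x*(-x + y)) includes (∂/∂y)(x*(-x + y)) dy = (x) dy, which multiplied by dx ∧ dz gives (-x) dx ∧ dy ∧ dz
Collecting like 3-forms: d(omega) = (-x) dx ∧ dy ∧ dz.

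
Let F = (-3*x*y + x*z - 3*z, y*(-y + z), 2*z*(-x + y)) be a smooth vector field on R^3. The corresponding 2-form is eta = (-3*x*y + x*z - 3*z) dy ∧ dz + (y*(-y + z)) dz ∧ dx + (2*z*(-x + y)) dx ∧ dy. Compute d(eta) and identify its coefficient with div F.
d(eta) = (-2*x - 3*y + 2*z) dx ∧ dy ∧ dz; div F = -2*x - 3*y + 2*z

For a 2-form in R^3 of the form above, applying d gives a 3-form with coefficient ∂P/∂x + ∂Q/∂y + ∂R/∂z:
  ∂P/∂x = -3*y + z
  ∂Q/∂y = -2*y + z
  ∂R/∂z = -2*x + 2*y
Sum = -2*x - 3*y + 2*z, which is exactly div F.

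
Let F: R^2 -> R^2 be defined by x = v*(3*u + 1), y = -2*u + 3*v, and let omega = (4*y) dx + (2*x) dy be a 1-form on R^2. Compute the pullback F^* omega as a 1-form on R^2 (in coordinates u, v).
F^* omega = (4*v*(-9*u + 9*v - 1)) du + (-24*u^2 + 54*u*v - 8*u + 18*v) dv

Using F^*(f dg) = (f ∘ F) d(g ∘ F), substitute each coordinate x_i by F_i(u, v) in f_i, and replace dx_i by d F_i = (∂F_i/∂u) du + (∂F_i/∂v) dv.
  For the x component: f_1(F) = -8*u + 12*v; d F_1 = (3*v) du + (3*u + 1) dv
  For the y component: f_2(F) = 2*v*(3*u + 1); d F_2 = (-2) du + (3) dv
Combining and collecting du, dv coefficients:
  coeff of du: 4*v*(-9*u + 9*v - 1)
  coeff of dv: -24*u^2 + 54*u*v - 8*u + 18*v
F^* omega = (4*v*(-9*u + 9*v - 1)) du + (-24*u^2 + 54*u*v - 8*u + 18*v) dv.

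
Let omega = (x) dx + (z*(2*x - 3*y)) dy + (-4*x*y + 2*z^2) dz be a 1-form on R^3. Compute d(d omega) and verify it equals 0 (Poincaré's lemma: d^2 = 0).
d(d omega) = 0

Step 1: d omega = sum_{i<j} (∂f_j/∂x_i - ∂f_i/∂x_j) dx_i ∧ dx_j:
  coeff of dx ∧ dy: 2*z
  coeff of dx ∧ dz: -4*y
  coeff of dy ∧ dz: -6*x + 3*y
Step 2: Apply d again to each 2-form coefficient. The only possible 3-form in R^3 is dx ∧ dy ∧ dz, with coefficient
  ∂(coeff of dy∧dz)/∂x - ∂(coeff of dx∧dz)/∂y + ∂(coeff of dx∧dy)/∂z
  = ∂/∂x (-6*x + 3*y) - ∂/∂y (-4*y) + ∂/∂z (2*z).
Each of these terms simplifies to sums of mixed partials that cancel in pairs. The result is 0 (by equality of mixed partials for smooth functions — Schwarz / Clairaut).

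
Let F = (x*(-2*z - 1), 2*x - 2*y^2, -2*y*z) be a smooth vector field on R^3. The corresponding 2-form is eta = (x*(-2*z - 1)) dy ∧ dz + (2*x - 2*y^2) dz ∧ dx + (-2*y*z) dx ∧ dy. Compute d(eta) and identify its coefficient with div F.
d(eta) = (-6*y - 2*z - 1) dx ∧ dy ∧ dz; div F = -6*y - 2*z - 1

For a 2-form in R^3 of the form above, applying d gives a 3-form with coefficient ∂P/∂x + ∂Q/∂y + ∂R/∂z:
  ∂P/∂x = -2*z - 1
  ∂Q/∂y = -4*y
  ∂R/∂z = -2*y
Sum = -6*y - 2*z - 1, which is exactly div F.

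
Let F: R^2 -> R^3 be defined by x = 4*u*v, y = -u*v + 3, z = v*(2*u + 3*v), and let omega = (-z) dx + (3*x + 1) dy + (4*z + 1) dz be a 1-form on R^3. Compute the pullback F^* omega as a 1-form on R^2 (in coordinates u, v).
F^* omega = (v*(-4*u*v + 12*v^2 + 1)) du + (-4*u^2*v + 60*u*v^2 + u + 72*v^3 + 6*v) dv

Using F^*(f dg) = (f ∘ F) d(g ∘ F), substitute each coordinate x_i by F_i(u, v) in f_i, and replace dx_i by d F_i = (∂F_i/∂u) du + (∂F_i/∂v) dv.
  For the x component: f_1(F) = v*(-2*u - 3*v); d F_1 = (4*v) du + (4*u) dv
  For the y component: f_2(F) = 12*u*v + 1; d F_2 = (-v) du + (-u) dv
  For the z component: f_3(F) = 8*u*v + 12*v^2 + 1; d F_3 = (2*v) du + (2*u + 6*v) dv
Combining and collecting du, dv coefficients:
  coeff of du: v*(-4*u*v + 12*v^2 + 1)
  coeff of dv: -4*u^2*v + 60*u*v^2 + u + 72*v^3 + 6*v
F^* omega = (v*(-4*u*v + 12*v^2 + 1)) du + (-4*u^2*v + 60*u*v^2 + u + 72*v^3 + 6*v) dv.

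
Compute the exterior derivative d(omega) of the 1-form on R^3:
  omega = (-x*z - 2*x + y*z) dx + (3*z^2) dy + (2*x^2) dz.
d(omega) = (-z) dx ∧ dy + (5*x - y) dx ∧ dz + (-6*z) dy ∧ dz

For a 1-form omega = sum_i f_i dx_i, the exterior derivative is
  d(omega) = sum_{i < j} (∂f_j/∂x_i - ∂f_i/∂x_j) dx_i ∧ dx_j.
  coefficient of dx ∧ dy: ∂f_2/∂x - ∂f_1/∂y = ∂(3*z^2)/∂x - ∂(-x*z - 2*x + y*z)/∂y = -z
  coefficient of dx ∧ dz: ∂f_3/∂x - ∂f_1/∂z = ∂(2*x^2)/∂x - ∂(-x*z - 2*x + y*z)/∂z = 5*x - y
  coefficient of dy ∧ dz: ∂f_3/∂y - ∂f_2/∂z = ∂(2*x^2)/∂y - ∂(3*z^2)/∂z = -6*z
Assembling: d(omega) = (-z) dx ∧ dy + (5*x - y) dx ∧ dz + (-6*z) dy ∧ dz.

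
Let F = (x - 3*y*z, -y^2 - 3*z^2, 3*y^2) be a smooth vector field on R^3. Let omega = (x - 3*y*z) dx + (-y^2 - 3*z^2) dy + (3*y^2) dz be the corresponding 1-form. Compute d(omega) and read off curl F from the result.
d(omega) = (6*y + 6*z) dy ∧ dz + (-3*y) dz ∧ dx + (3*z) dx ∧ dy; curl F = (6*y + 6*z, -3*y, 3*z)

d omega = sum_{i<j} (∂f_j/∂x_i - ∂f_i/∂x_j) dx_i ∧ dx_j. Under the identification (dy ∧ dz, dz ∧ dx, dx ∧ dy) ↔ (e_x, e_y, e_z), the coefficients are exactly the components of curl F. Compute:
  ∂R/∂y - ∂Q/∂z = (6*y) - (-6*z) = 6*y + 6*z
  ∂P/∂z - ∂R/∂x = (-3*y) - (0) = -3*y
  ∂Q/∂x - ∂P/∂y = (0) - (-3*z) = 3*z.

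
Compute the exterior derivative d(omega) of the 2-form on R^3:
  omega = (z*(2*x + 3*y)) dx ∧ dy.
d(omega) = (2*x + 3*y) dx ∧ dy ∧ dz

For a 2-form omega = sum_{i<j} g_{ij} dx_i ∧ dx_j, the exterior derivative is
  d(omega) = sum_{i<j} d(g_{ij}) ∧ dx_i ∧ dx_j = sum_{i<j, k} (∂g_{ij}/∂x_k) dx_k ∧ dx_i ∧ dx_j.
Expand each term, using dx_k ∧ dx_i ∧ dx_j = sgn(permutation) dx_{(a)} ∧ dx_{(b)} ∧ dx_{(c)} with (a < b < c) sorted:
  d(z*(2*x + 3*y)) includes (∂/∂z)(z*(2*x + 3*y)) dz = (2*x + 3*y) dz, which multiplied by dx ∧ dy gives (2*x + 3*y) dx ∧ dy ∧ dz
Collecting like 3-forms: d(omega) = (2*x + 3*y) dx ∧ dy ∧ dz.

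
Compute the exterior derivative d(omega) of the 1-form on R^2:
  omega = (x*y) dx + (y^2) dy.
d(omega) = (-x) dx ∧ dy

For a 1-form omega = sum_i f_i dx_i, the exterior derivative is
  d(omega) = sum_{i < j} (∂f_j/∂x_i - ∂f_i/∂x_j) dx_i ∧ dx_j.
  coefficient of dx ∧ dy: ∂f_2/∂x - ∂f_1/∂y = ∂(y^2)/∂x - ∂(x*y)/∂y = -x
Assembling: d(omega) = (-x) dx ∧ dy.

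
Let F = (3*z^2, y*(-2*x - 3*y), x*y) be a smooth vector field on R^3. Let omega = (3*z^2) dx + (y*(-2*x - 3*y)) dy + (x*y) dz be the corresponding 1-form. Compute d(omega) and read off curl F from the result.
d(omega) = (x) dy ∧ dz + (-y + 6*z) dz ∧ dx + (-2*y) dx ∧ dy; curl F = (x, -y + 6*z, -2*y)

d omega = sum_{i<j} (∂f_j/∂x_i - ∂f_i/∂x_j) dx_i ∧ dx_j. Under the identification (dy ∧ dz, dz ∧ dx, dx ∧ dy) ↔ (e_x, e_y, e_z), the coefficients are exactly the components of curl F. Compute:
  ∂R/∂y - ∂Q/∂z = (x) - (0) = x
  ∂P/∂z - ∂R/∂x = (6*z) - (y) = -y + 6*z
  ∂Q/∂x - ∂P/∂y = (-2*y) - (0) = -2*y.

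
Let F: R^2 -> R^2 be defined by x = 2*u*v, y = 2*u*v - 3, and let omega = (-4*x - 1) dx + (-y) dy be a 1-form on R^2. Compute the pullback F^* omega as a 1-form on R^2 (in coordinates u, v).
F^* omega = (4*v*(-5*u*v + 1)) du + (4*u*(-5*u*v + 1)) dv

Using F^*(f dg) = (f ∘ F) d(g ∘ F), substitute each coordinate x_i by F_i(u, v) in f_i, and replace dx_i by d F_i = (∂F_i/∂u) du + (∂F_i/∂v) dv.
  For the x component: f_1(F) = -8*u*v - 1; d F_1 = (2*v) du + (2*u) dv
  For the y component: f_2(F) = -2*u*v + 3; d F_2 = (2*v) du + (2*u) dv
Combining and collecting du, dv coefficients:
  coeff of du: 4*v*(-5*u*v + 1)
  coeff of dv: 4*u*(-5*u*v + 1)
F^* omega = (4*v*(-5*u*v + 1)) du + (4*u*(-5*u*v + 1)) dv.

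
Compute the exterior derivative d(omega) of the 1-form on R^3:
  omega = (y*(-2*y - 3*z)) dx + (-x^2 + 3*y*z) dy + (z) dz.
d(omega) = (-2*x + 4*y + 3*z) dx ∧ dy + (3*y) dx ∧ dz + (-3*y) dy ∧ dz

For a 1-form omega = sum_i f_i dx_i, the exterior derivative is
  d(omega) = sum_{i < j} (∂f_j/∂x_i - ∂f_i/∂x_j) dx_i ∧ dx_j.
  coefficient of dx ∧ dy: ∂f_2/∂x - ∂f_1/∂y = ∂(-x^2 + 3*y*z)/∂x - ∂(y*(-2*y - 3*z))/∂y = -2*x + 4*y + 3*z
  coefficient of dx ∧ dz: ∂f_3/∂x - ∂f_1/∂z = ∂(z)/∂x - ∂(y*(-2*y - 3*z))/∂z = 3*y
  coefficient of dy ∧ dz: ∂f_3/∂y - ∂f_2/∂z = ∂(z)/∂y - ∂(-x^2 + 3*y*z)/∂z = -3*y
Assembling: d(omega) = (-2*x + 4*y + 3*z) dx ∧ dy + (3*y) dx ∧ dz + (-3*y) dy ∧ dz.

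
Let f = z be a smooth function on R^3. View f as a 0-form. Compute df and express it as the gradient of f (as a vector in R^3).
df = (0) dx + (0) dy + (1) dz; grad f = (0, 0, 1)

For a 0-form f, d f = (∂f/∂x) dx + (∂f/∂y) dy + (∂f/∂z) dz. The components of the vector representation are exactly the entries of grad f in Cartesian coordinates:
  ∂f/∂x = 0
  ∂f/∂y = 0
  ∂f/∂z = 1.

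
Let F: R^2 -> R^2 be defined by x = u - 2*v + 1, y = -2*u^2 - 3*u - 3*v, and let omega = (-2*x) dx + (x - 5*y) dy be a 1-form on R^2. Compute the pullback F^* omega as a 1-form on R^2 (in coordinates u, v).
F^* omega = (-40*u^3 - 94*u^2 - 52*u*v - 54*u - 35*v - 5) du + (-30*u^2 - 44*u - 47*v + 1) dv

Using F^*(f dg) = (f ∘ F) d(g ∘ F), substitute each coordinate x_i by F_i(u, v) in f_i, and replace dx_i by d F_i = (∂F_i/∂u) du + (∂F_i/∂v) dv.
  For the x component: f_1(F) = -2*u + 4*v - 2; d F_1 = (1) du + (-2) dv
  For the y component: f_2(F) = 10*u^2 + 16*u + 13*v + 1; d F_2 = (-4*u - 3) du + (-3) dv
Combining and collecting du, dv coefficients:
  coeff of du: -40*u^3 - 94*u^2 - 52*u*v - 54*u - 35*v - 5
  coeff of dv: -30*u^2 - 44*u - 47*v + 1
F^* omega = (-40*u^3 - 94*u^2 - 52*u*v - 54*u - 35*v - 5) du + (-30*u^2 - 44*u - 47*v + 1) dv.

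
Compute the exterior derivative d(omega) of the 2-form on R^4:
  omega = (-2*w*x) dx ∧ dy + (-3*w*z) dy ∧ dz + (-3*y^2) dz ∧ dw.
d(omega) = (-2*x) dx ∧ dy ∧ dw + (-6*y - 3*z) dy ∧ dz ∧ dw

For a 2-form omega = sum_{i<j} g_{ij} dx_i ∧ dx_j, the exterior derivative is
  d(omega) = sum_{i<j} d(g_{ij}) ∧ dx_i ∧ dx_j = sum_{i<j, k} (∂g_{ij}/∂x_k) dx_k ∧ dx_i ∧ dx_j.
Expand each term, using dx_k ∧ dx_i ∧ dx_j = sgn(permutation) dx_{(a)} ∧ dx_{(b)} ∧ dx_{(c)} with (a < b < c) sorted:
  d(-2*w*x) includes (∂/∂w)(-2*w*x) dw = (-2*x) dw, which multiplied by dx ∧ dy gives (-2*x) dx ∧ dy ∧ dw
  d(-3*w*z) includes (∂/∂w)(-3*w*z) dw = (-3*z) dw, which multiplied by dy ∧ dz gives (-3*z) dy ∧ dz ∧ dw
  d(-3*y^2) includes (∂/∂y)(-3*y^2) dy = (-6*y) dy, which multiplied by dz ∧ dw gives (-6*y) dy ∧ dz ∧ dw
Collecting like 3-forms: d(omega) = (-2*x) dx ∧ dy ∧ dw + (-6*y - 3*z) dy ∧ dz ∧ dw.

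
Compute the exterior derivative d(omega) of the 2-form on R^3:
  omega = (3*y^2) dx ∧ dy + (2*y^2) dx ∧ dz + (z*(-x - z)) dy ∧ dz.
d(omega) = (-4*y - z) dx ∧ dy ∧ dz

For a 2-form omega = sum_{i<j} g_{ij} dx_i ∧ dx_j, the exterior derivative is
  d(omega) = sum_{i<j} d(g_{ij}) ∧ dx_i ∧ dx_j = sum_{i<j, k} (∂g_{ij}/∂x_k) dx_k ∧ dx_i ∧ dx_j.
Expand each term, using dx_k ∧ dx_i ∧ dx_j = sgn(permutation) dx_{(a)} ∧ dx_{(b)} ∧ dx_{(c)} with (a < b < c) sorted:
  d(2*y^2) includes (∂/∂y)(2*y^2) dy = (4*y) dy, which multiplied by dx ∧ dz gives (-4*y) dx ∧ dy ∧ dz
  d(z*(-x - z)) includes (∂/∂x)(z*(-x - z)) dx = (-z) dx, which multiplied by dy ∧ dz gives (-z) dx ∧ dy ∧ dz
Collecting like 3-forms: d(omega) = (-4*y - z) dx ∧ dy ∧ dz.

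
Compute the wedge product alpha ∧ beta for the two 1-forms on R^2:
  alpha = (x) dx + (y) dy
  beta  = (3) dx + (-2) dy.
alpha ∧ beta = (-2*x - 3*y) dx ∧ dy

Distribute the wedge, using dx_i ∧ dx_j = -dx_j ∧ dx_i and dx_i ∧ dx_i = 0. For each pair (i, j) with i < j, the coefficient of dx_i ∧ dx_j in alpha ∧ beta is (alpha_i * beta_j - alpha_j * beta_i). Collecting: alpha ∧ beta = (-2*x - 3*y) dx ∧ dy.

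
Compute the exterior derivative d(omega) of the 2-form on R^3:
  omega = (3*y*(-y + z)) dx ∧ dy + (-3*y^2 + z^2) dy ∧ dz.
d(omega) = (3*y) dx ∧ dy ∧ dz

For a 2-form omega = sum_{i<j} g_{ij} dx_i ∧ dx_j, the exterior derivative is
  d(omega) = sum_{i<j} d(g_{ij}) ∧ dx_i ∧ dx_j = sum_{i<j, k} (∂g_{ij}/∂x_k) dx_k ∧ dx_i ∧ dx_j.
Expand each term, using dx_k ∧ dx_i ∧ dx_j = sgn(permutation) dx_{(a)} ∧ dx_{(b)} ∧ dx_{(c)} with (a < b < c) sorted:
  d(3*y*(-y + z)) includes (∂/∂z)(3*y*(-y + z)) dz = (3*y) dz, which multiplied by dx ∧ dy gives (3*y) dx ∧ dy ∧ dz
Collecting like 3-forms: d(omega) = (3*y) dx ∧ dy ∧ dz.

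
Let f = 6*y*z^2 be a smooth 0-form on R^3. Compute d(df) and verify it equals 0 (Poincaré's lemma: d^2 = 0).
d(df) = 0

Step 1: df = sum_i (∂f/∂x_i) dx_i = (0) dx + (6*z^2) dy + (12*y*z) dz.
Step 2: Apply d again. Using the 1-form formula, the coefficient of dx ∧ dy in d(df) is ∂^2 f/∂x ∂y - ∂^2 f/∂y ∂x = (0) - (0) = 0 (equality of mixed partials for smooth f).
Similarly for dx ∧ dz and dy ∧ dz — all coefficients vanish. So d(df) = 0.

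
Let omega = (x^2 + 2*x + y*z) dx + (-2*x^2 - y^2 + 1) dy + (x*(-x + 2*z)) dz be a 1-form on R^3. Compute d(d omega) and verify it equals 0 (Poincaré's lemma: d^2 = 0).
d(d omega) = 0

Step 1: d omega = sum_{i<j} (∂f_j/∂x_i - ∂f_i/∂x_j) dx_i ∧ dx_j:
  coeff of dx ∧ dy: -4*x - z
  coeff of dx ∧ dz: -2*x - y + 2*z
  coeff of dy ∧ dz: 0
Step 2: Apply d again to each 2-form coefficient. The only possible 3-form in R^3 is dx ∧ dy ∧ dz, with coefficient
  ∂(coeff of dy∧dz)/∂x - ∂(coeff of dx∧dz)/∂y + ∂(coeff of dx∧dy)/∂z
  = ∂/∂x (0) - ∂/∂y (-2*x - y + 2*z) + ∂/∂z (-4*x - z).
Each of these terms simplifies to sums of mixed partials that cancel in pairs. The result is 0 (by equality of mixed partials for smooth functions — Schwarz / Clairaut).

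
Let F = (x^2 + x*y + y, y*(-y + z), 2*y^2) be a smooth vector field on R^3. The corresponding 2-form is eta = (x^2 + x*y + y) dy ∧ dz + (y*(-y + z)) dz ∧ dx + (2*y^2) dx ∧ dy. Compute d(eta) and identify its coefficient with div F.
d(eta) = (2*x - y + z) dx ∧ dy ∧ dz; div F = 2*x - y + z

For a 2-form in R^3 of the form above, applying d gives a 3-form with coefficient ∂P/∂x + ∂Q/∂y + ∂R/∂z:
  ∂P/∂x = 2*x + y
  ∂Q/∂y = -2*y + z
  ∂R/∂z = 0
Sum = 2*x - y + z, which is exactly div F.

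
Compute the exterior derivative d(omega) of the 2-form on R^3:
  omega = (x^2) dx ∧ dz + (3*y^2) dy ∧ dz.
d(omega) = 0

For a 2-form omega = sum_{i<j} g_{ij} dx_i ∧ dx_j, the exterior derivative is
  d(omega) = sum_{i<j} d(g_{ij}) ∧ dx_i ∧ dx_j = sum_{i<j, k} (∂g_{ij}/∂x_k) dx_k ∧ dx_i ∧ dx_j.
Expand each term, using dx_k ∧ dx_i ∧ dx_j = sgn(permutation) dx_{(a)} ∧ dx_{(b)} ∧ dx_{(c)} with (a < b < c) sorted:

Collecting like 3-forms: d(omega) = 0.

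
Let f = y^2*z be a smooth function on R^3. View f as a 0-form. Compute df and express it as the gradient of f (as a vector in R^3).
df = (0) dx + (2*y*z) dy + (y^2) dz; grad f = (0, 2*y*z, y^2)

For a 0-form f, d f = (∂f/∂x) dx + (∂f/∂y) dy + (∂f/∂z) dz. The components of the vector representation are exactly the entries of grad f in Cartesian coordinates:
  ∂f/∂x = 0
  ∂f/∂y = 2*y*z
  ∂f/∂z = y^2.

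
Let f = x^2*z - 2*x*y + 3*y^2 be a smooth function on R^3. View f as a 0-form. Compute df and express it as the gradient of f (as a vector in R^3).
df = (2*x*z - 2*y) dx + (-2*x + 6*y) dy + (x^2) dz; grad f = (2*x*z - 2*y, -2*x + 6*y, x^2)

For a 0-form f, d f = (∂f/∂x) dx + (∂f/∂y) dy + (∂f/∂z) dz. The components of the vector representation are exactly the entries of grad f in Cartesian coordinates:
  ∂f/∂x = 2*x*z - 2*y
  ∂f/∂y = -2*x + 6*y
  ∂f/∂z = x^2.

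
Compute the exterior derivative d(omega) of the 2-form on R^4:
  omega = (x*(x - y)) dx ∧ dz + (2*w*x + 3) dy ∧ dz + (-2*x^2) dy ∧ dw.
d(omega) = (2*w + x) dx ∧ dy ∧ dz + (2*x) dy ∧ dz ∧ dw + (-4*x) dx ∧ dy ∧ dw

For a 2-form omega = sum_{i<j} g_{ij} dx_i ∧ dx_j, the exterior derivative is
  d(omega) = sum_{i<j} d(g_{ij}) ∧ dx_i ∧ dx_j = sum_{i<j, k} (∂g_{ij}/∂x_k) dx_k ∧ dx_i ∧ dx_j.
Expand each term, using dx_k ∧ dx_i ∧ dx_j = sgn(permutation) dx_{(a)} ∧ dx_{(b)} ∧ dx_{(c)} with (a < b < c) sorted:
  d(x*(x - y)) includes (∂/∂y)(x*(x - y)) dy = (-x) dy, which multiplied by dx ∧ dz gives (x) dx ∧ dy ∧ dz
  d(2*w*x + 3) includes (∂/∂x)(2*w*x + 3) dx = (2*w) dx, which multiplied by dy ∧ dz gives (2*w) dx ∧ dy ∧ dz
  d(2*w*x + 3) includes (∂/∂w)(2*w*x + 3) dw = (2*x) dw, which multiplied by dy ∧ dz gives (2*x) dy ∧ dz ∧ dw
  d(-2*x^2) includes (∂/∂x)(-2*x^2) dx = (-4*x) dx, which multiplied by dy ∧ dw gives (-4*x) dx ∧ dy ∧ dw
Collecting like 3-forms: d(omega) = (2*w + x) dx ∧ dy ∧ dz + (2*x) dy ∧ dz ∧ dw + (-4*x) dx ∧ dy ∧ dw.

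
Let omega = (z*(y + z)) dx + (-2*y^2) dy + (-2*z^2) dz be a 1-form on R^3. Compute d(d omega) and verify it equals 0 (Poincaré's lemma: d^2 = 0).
d(d omega) = 0

Step 1: d omega = sum_{i<j} (∂f_j/∂x_i - ∂f_i/∂x_j) dx_i ∧ dx_j:
  coeff of dx ∧ dy: -z
  coeff of dx ∧ dz: -y - 2*z
  coeff of dy ∧ dz: 0
Step 2: Apply d again to each 2-form coefficient. The only possible 3-form in R^3 is dx ∧ dy ∧ dz, with coefficient
  ∂(coeff of dy∧dz)/∂x - ∂(coeff of dx∧dz)/∂y + ∂(coeff of dx∧dy)/∂z
  = ∂/∂x (0) - ∂/∂y (-y - 2*z) + ∂/∂z (-z).
Each of these terms simplifies to sums of mixed partials that cancel in pairs. The result is 0 (by equality of mixed partials for smooth functions — Schwarz / Clairaut).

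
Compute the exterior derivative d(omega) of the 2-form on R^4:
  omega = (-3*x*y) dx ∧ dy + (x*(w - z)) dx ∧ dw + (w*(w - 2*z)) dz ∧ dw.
d(omega) = (x) dx ∧ dz ∧ dw

For a 2-form omega = sum_{i<j} g_{ij} dx_i ∧ dx_j, the exterior derivative is
  d(omega) = sum_{i<j} d(g_{ij}) ∧ dx_i ∧ dx_j = sum_{i<j, k} (∂g_{ij}/∂x_k) dx_k ∧ dx_i ∧ dx_j.
Expand each term, using dx_k ∧ dx_i ∧ dx_j = sgn(permutation) dx_{(a)} ∧ dx_{(b)} ∧ dx_{(c)} with (a < b < c) sorted:
  d(x*(w - z)) includes (∂/∂z)(x*(w - z)) dz = (-x) dz, which multiplied by dx ∧ dw gives (x) dx ∧ dz ∧ dw
Collecting like 3-forms: d(omega) = (x) dx ∧ dz ∧ dw.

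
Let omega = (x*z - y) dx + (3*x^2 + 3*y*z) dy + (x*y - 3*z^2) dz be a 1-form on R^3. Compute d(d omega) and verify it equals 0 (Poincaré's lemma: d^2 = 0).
d(d omega) = 0

Step 1: d omega = sum_{i<j} (∂f_j/∂x_i - ∂f_i/∂x_j) dx_i ∧ dx_j:
  coeff of dx ∧ dy: 6*x + 1
  coeff of dx ∧ dz: -x + y
  coeff of dy ∧ dz: x - 3*y
Step 2: Apply d again to each 2-form coefficient. The only possible 3-form in R^3 is dx ∧ dy ∧ dz, with coefficient
  ∂(coeff of dy∧dz)/∂x - ∂(coeff of dx∧dz)/∂y + ∂(coeff of dx∧dy)/∂z
  = ∂/∂x (x - 3*y) - ∂/∂y (-x + y) + ∂/∂z (6*x + 1).
Each of these terms simplifies to sums of mixed partials that cancel in pairs. The result is 0 (by equality of mixed partials for smooth functions — Schwarz / Clairaut).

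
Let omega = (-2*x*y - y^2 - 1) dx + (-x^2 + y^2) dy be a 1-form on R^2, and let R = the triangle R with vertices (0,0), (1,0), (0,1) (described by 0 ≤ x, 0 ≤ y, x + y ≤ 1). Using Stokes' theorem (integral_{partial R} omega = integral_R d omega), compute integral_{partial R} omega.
integral_(partial R) omega = 1/3

Stokes: integral_partial_R omega = integral_R d omega with d omega = (∂Q/∂x - ∂P/∂y) dx ∧ dy.
  ∂Q/∂x = -2*x
  ∂P/∂y = -2*x - 2*y
  integrand = ∂Q/∂x - ∂P/∂y = 2*y.
Integrating over R: integral_0^1 integral_0^{1-x} (2*y) dy dx = 1/3.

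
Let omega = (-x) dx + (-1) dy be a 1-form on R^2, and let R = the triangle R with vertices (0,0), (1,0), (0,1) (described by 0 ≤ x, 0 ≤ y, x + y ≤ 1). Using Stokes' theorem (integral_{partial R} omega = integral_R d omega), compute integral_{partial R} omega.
integral_(partial R) omega = 0

Stokes: integral_partial_R omega = integral_R d omega with d omega = (∂Q/∂x - ∂P/∂y) dx ∧ dy.
  ∂Q/∂x = 0
  ∂P/∂y = 0
  integrand = ∂Q/∂x - ∂P/∂y = 0.
Integrating over R: integral_0^1 integral_0^{1-x} (0) dy dx = 0.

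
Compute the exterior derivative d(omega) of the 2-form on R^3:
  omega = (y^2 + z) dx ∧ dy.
d(omega) = (1) dx ∧ dy ∧ dz

For a 2-form omega = sum_{i<j} g_{ij} dx_i ∧ dx_j, the exterior derivative is
  d(omega) = sum_{i<j} d(g_{ij}) ∧ dx_i ∧ dx_j = sum_{i<j, k} (∂g_{ij}/∂x_k) dx_k ∧ dx_i ∧ dx_j.
Expand each term, using dx_k ∧ dx_i ∧ dx_j = sgn(permutation) dx_{(a)} ∧ dx_{(b)} ∧ dx_{(c)} with (a < b < c) sorted:
  d(y^2 + z) includes (∂/∂z)(y^2 + z) dz = (1) dz, which multiplied by dx ∧ dy gives (1) dx ∧ dy ∧ dz
Collecting like 3-forms: d(omega) = (1) dx ∧ dy ∧ dz.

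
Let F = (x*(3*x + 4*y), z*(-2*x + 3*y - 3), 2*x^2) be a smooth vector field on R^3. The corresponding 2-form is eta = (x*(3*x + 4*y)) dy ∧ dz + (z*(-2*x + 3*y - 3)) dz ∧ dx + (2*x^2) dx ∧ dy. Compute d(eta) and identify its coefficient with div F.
d(eta) = (6*x + 4*y + 3*z) dx ∧ dy ∧ dz; div F = 6*x + 4*y + 3*z

For a 2-form in R^3 of the form above, applying d gives a 3-form with coefficient ∂P/∂x + ∂Q/∂y + ∂R/∂z:
  ∂P/∂x = 6*x + 4*y
  ∂Q/∂y = 3*z
  ∂R/∂z = 0
Sum = 6*x + 4*y + 3*z, which is exactly div F.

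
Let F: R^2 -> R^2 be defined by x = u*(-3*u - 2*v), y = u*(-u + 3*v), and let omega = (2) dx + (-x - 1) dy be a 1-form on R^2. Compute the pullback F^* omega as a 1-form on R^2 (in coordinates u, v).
F^* omega = (-6*u^3 + 5*u^2*v + 6*u*v^2 - 10*u - 7*v) du + (u*(9*u^2 + 6*u*v - 7)) dv

Using F^*(f dg) = (f ∘ F) d(g ∘ F), substitute each coordinate x_i by F_i(u, v) in f_i, and replace dx_i by d F_i = (∂F_i/∂u) du + (∂F_i/∂v) dv.
  For the x component: f_1(F) = 2; d F_1 = (-6*u - 2*v) du + (-2*u) dv
  For the y component: f_2(F) = 3*u^2 + 2*u*v - 1; d F_2 = (-2*u + 3*v) du + (3*u) dv
Combining and collecting du, dv coefficients:
  coeff of du: -6*u^3 + 5*u^2*v + 6*u*v^2 - 10*u - 7*v
  coeff of dv: u*(9*u^2 + 6*u*v - 7)
F^* omega = (-6*u^3 + 5*u^2*v + 6*u*v^2 - 10*u - 7*v) du + (u*(9*u^2 + 6*u*v - 7)) dv.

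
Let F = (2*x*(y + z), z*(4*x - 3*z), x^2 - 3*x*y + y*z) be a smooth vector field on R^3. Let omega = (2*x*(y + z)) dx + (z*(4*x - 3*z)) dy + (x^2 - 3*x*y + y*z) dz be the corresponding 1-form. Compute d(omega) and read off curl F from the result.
d(omega) = (-7*x + 7*z) dy ∧ dz + (3*y) dz ∧ dx + (-2*x + 4*z) dx ∧ dy; curl F = (-7*x + 7*z, 3*y, -2*x + 4*z)

d omega = sum_{i<j} (∂f_j/∂x_i - ∂f_i/∂x_j) dx_i ∧ dx_j. Under the identification (dy ∧ dz, dz ∧ dx, dx ∧ dy) ↔ (e_x, e_y, e_z), the coefficients are exactly the components of curl F. Compute:
  ∂R/∂y - ∂Q/∂z = (-3*x + z) - (4*x - 6*z) = -7*x + 7*z
  ∂P/∂z - ∂R/∂x = (2*x) - (2*x - 3*y) = 3*y
  ∂Q/∂x - ∂P/∂y = (4*z) - (2*x) = -2*x + 4*z.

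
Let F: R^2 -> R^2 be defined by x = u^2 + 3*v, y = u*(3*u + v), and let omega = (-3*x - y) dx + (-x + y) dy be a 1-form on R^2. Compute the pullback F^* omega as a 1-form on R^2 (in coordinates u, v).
F^* omega = (v*(6*u^2 + u*v - 36*u - 3*v)) du + (2*u^3 + u^2*v - 18*u^2 - 6*u*v - 27*v) dv

Using F^*(f dg) = (f ∘ F) d(g ∘ F), substitute each coordinate x_i by F_i(u, v) in f_i, and replace dx_i by d F_i = (∂F_i/∂u) du + (∂F_i/∂v) dv.
  For the x component: f_1(F) = -6*u^2 - u*v - 9*v; d F_1 = (2*u) du + (3) dv
  For the y component: f_2(F) = 2*u^2 + u*v - 3*v; d F_2 = (6*u + v) du + (u) dv
Combining and collecting du, dv coefficients:
  coeff of du: v*(6*u^2 + u*v - 36*u - 3*v)
  coeff of dv: 2*u^3 + u^2*v - 18*u^2 - 6*u*v - 27*v
F^* omega = (v*(6*u^2 + u*v - 36*u - 3*v)) du + (2*u^3 + u^2*v - 18*u^2 - 6*u*v - 27*v) dv.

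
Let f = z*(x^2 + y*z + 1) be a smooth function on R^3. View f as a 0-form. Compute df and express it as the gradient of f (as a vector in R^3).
df = (2*x*z) dx + (z^2) dy + (x^2 + 2*y*z + 1) dz; grad f = (2*x*z, z^2, x^2 + 2*y*z + 1)

For a 0-form f, d f = (∂f/∂x) dx + (∂f/∂y) dy + (∂f/∂z) dz. The components of the vector representation are exactly the entries of grad f in Cartesian coordinates:
  ∂f/∂x = 2*x*z
  ∂f/∂y = z^2
  ∂f/∂z = x^2 + 2*y*z + 1.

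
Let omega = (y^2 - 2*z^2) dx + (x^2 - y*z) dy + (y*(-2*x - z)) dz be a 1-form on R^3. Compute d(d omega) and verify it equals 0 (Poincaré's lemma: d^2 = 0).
d(d omega) = 0

Step 1: d omega = sum_{i<j} (∂f_j/∂x_i - ∂f_i/∂x_j) dx_i ∧ dx_j:
  coeff of dx ∧ dy: 2*x - 2*y
  coeff of dx ∧ dz: -2*y + 4*z
  coeff of dy ∧ dz: -2*x + y - z
Step 2: Apply d again to each 2-form coefficient. The only possible 3-form in R^3 is dx ∧ dy ∧ dz, with coefficient
  ∂(coeff of dy∧dz)/∂x - ∂(coeff of dx∧dz)/∂y + ∂(coeff of dx∧dy)/∂z
  = ∂/∂x (-2*x + y - z) - ∂/∂y (-2*y + 4*z) + ∂/∂z (2*x - 2*y).
Each of these terms simplifies to sums of mixed partials that cancel in pairs. The result is 0 (by equality of mixed partials for smooth functions — Schwarz / Clairaut).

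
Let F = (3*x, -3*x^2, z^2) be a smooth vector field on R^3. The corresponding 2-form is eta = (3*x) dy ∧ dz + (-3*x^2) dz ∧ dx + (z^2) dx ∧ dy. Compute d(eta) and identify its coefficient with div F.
d(eta) = (2*z + 3) dx ∧ dy ∧ dz; div F = 2*z + 3

For a 2-form in R^3 of the form above, applying d gives a 3-form with coefficient ∂P/∂x + ∂Q/∂y + ∂R/∂z:
  ∂P/∂x = 3
  ∂Q/∂y = 0
  ∂R/∂z = 2*z
Sum = 2*z + 3, which is exactly div F.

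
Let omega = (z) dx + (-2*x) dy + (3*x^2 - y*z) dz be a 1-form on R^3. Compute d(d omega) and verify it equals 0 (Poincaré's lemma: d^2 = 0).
d(d omega) = 0

Step 1: d omega = sum_{i<j} (∂f_j/∂x_i - ∂f_i/∂x_j) dx_i ∧ dx_j:
  coeff of dx ∧ dy: -2
  coeff of dx ∧ dz: 6*x - 1
  coeff of dy ∧ dz: -z
Step 2: Apply d again to each 2-form coefficient. The only possible 3-form in R^3 is dx ∧ dy ∧ dz, with coefficient
  ∂(coeff of dy∧dz)/∂x - ∂(coeff of dx∧dz)/∂y + ∂(coeff of dx∧dy)/∂z
  = ∂/∂x (-z) - ∂/∂y (6*x - 1) + ∂/∂z (-2).
Each of these terms simplifies to sums of mixed partials that cancel in pairs. The result is 0 (by equality of mixed partials for smooth functions — Schwarz / Clairaut).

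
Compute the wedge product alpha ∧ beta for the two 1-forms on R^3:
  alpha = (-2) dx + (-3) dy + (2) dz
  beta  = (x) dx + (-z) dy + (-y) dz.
alpha ∧ beta = (3*x + 2*z) dx ∧ dy + (-2*x + 2*y) dx ∧ dz + (3*y + 2*z) dy ∧ dz

Distribute the wedge, using dx_i ∧ dx_j = -dx_j ∧ dx_i and dx_i ∧ dx_i = 0. For each pair (i, j) with i < j, the coefficient of dx_i ∧ dx_j in alpha ∧ beta is (alpha_i * beta_j - alpha_j * beta_i). Collecting: alpha ∧ beta = (3*x + 2*z) dx ∧ dy + (-2*x + 2*y) dx ∧ dz + (3*y + 2*z) dy ∧ dz.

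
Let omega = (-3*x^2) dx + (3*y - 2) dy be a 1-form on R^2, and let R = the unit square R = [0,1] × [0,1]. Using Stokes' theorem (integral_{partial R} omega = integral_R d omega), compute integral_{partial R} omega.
integral_(partial R) omega = 0

Stokes: integral_partial_R omega = integral_R d omega with d omega = (∂Q/∂x - ∂P/∂y) dx ∧ dy.
  ∂Q/∂x = 0
  ∂P/∂y = 0
  integrand = ∂Q/∂x - ∂P/∂y = 0.
Integrating over R: integral_0^1 integral_0^1 (0) dx dy = 0.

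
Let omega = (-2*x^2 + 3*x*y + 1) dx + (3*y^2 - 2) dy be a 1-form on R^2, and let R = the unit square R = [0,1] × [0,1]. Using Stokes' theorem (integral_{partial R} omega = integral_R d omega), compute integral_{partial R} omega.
integral_(partial R) omega = -3/2

Stokes: integral_partial_R omega = integral_R d omega with d omega = (∂Q/∂x - ∂P/∂y) dx ∧ dy.
  ∂Q/∂x = 0
  ∂P/∂y = 3*x
  integrand = ∂Q/∂x - ∂P/∂y = -3*x.
Integrating over R: integral_0^1 integral_0^1 (-3*x) dx dy = -3/2.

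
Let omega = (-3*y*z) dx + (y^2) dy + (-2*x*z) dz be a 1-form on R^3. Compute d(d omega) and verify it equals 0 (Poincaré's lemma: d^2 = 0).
d(d omega) = 0

Step 1: d omega = sum_{i<j} (∂f_j/∂x_i - ∂f_i/∂x_j) dx_i ∧ dx_j:
  coeff of dx ∧ dy: 3*z
  coeff of dx ∧ dz: 3*y - 2*z
  coeff of dy ∧ dz: 0
Step 2: Apply d again to each 2-form coefficient. The only possible 3-form in R^3 is dx ∧ dy ∧ dz, with coefficient
  ∂(coeff of dy∧dz)/∂x - ∂(coeff of dx∧dz)/∂y + ∂(coeff of dx∧dy)/∂z
  = ∂/∂x (0) - ∂/∂y (3*y - 2*z) + ∂/∂z (3*z).
Each of these terms simplifies to sums of mixed partials that cancel in pairs. The result is 0 (by equality of mixed partials for smooth functions — Schwarz / Clairaut).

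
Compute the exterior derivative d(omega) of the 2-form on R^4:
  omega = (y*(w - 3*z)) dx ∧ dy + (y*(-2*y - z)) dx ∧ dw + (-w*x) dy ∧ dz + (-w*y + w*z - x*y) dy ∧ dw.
d(omega) = (-w - 3*y) dx ∧ dy ∧ dz + (4*y + z) dx ∧ dy ∧ dw + (y) dx ∧ dz ∧ dw + (-w - x) dy ∧ dz ∧ dw

For a 2-form omega = sum_{i<j} g_{ij} dx_i ∧ dx_j, the exterior derivative is
  d(omega) = sum_{i<j} d(g_{ij}) ∧ dx_i ∧ dx_j = sum_{i<j, k} (∂g_{ij}/∂x_k) dx_k ∧ dx_i ∧ dx_j.
Expand each term, using dx_k ∧ dx_i ∧ dx_j = sgn(permutation) dx_{(a)} ∧ dx_{(b)} ∧ dx_{(c)} with (a < b < c) sorted:
  d(y*(w - 3*z)) includes (∂/∂z)(y*(w - 3*z)) dz = (-3*y) dz, which multiplied by dx ∧ dy gives (-3*y) dx ∧ dy ∧ dz
  d(y*(w - 3*z)) includes (∂/∂w)(y*(w - 3*z)) dw = (y) dw, which multiplied by dx ∧ dy gives (y) dx ∧ dy ∧ dw
  d(y*(-2*y - z)) includes (∂/∂y)(y*(-2*y - z)) dy = (-4*y - z) dy, which multiplied by dx ∧ dw gives (4*y + z) dx ∧ dy ∧ dw
  d(y*(-2*y - z)) includes (∂/∂z)(y*(-2*y - z)) dz = (-y) dz, which multiplied by dx ∧ dw gives (y) dx ∧ dz ∧ dw
  d(-w*x) includes (∂/∂x)(-w*x) dx = (-w) dx, which multiplied by dy ∧ dz gives (-w) dx ∧ dy ∧ dz
  d(-w*x) includes (∂/∂w)(-w*x) dw = (-x) dw, which multiplied by dy ∧ dz gives (-x) dy ∧ dz ∧ dw
  d(-w*y + w*z - x*y) includes (∂/∂x)(-w*y + w*z - x*y) dx = (-y) dx, which multiplied by dy ∧ dw gives (-y) dx ∧ dy ∧ dw
  d(-w*y + w*z - x*y) includes (∂/∂z)(-w*y + w*z - x*y) dz = (w) dz, which multiplied by dy ∧ dw gives (-w) dy ∧ dz ∧ dw
Collecting like 3-forms: d(omega) = (-w - 3*y) dx ∧ dy ∧ dz + (4*y + z) dx ∧ dy ∧ dw + (y) dx ∧ dz ∧ dw + (-w - x) dy ∧ dz ∧ dw.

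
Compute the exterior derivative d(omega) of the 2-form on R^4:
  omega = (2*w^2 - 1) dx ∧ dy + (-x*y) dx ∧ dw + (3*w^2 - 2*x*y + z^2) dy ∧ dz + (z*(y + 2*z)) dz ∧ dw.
d(omega) = (4*w + x) dx ∧ dy ∧ dw + (-2*y) dx ∧ dy ∧ dz + (6*w + z) dy ∧ dz ∧ dw

For a 2-form omega = sum_{i<j} g_{ij} dx_i ∧ dx_j, the exterior derivative is
  d(omega) = sum_{i<j} d(g_{ij}) ∧ dx_i ∧ dx_j = sum_{i<j, k} (∂g_{ij}/∂x_k) dx_k ∧ dx_i ∧ dx_j.
Expand each term, using dx_k ∧ dx_i ∧ dx_j = sgn(permutation) dx_{(a)} ∧ dx_{(b)} ∧ dx_{(c)} with (a < b < c) sorted:
  d(2*w^2 - 1) includes (∂/∂w)(2*w^2 - 1) dw = (4*w) dw, which multiplied by dx ∧ dy gives (4*w) dx ∧ dy ∧ dw
  d(-x*y) includes (∂/∂y)(-x*y) dy = (-x) dy, which multiplied by dx ∧ dw gives (x) dx ∧ dy ∧ dw
  d(3*w^2 - 2*x*y + z^2) includes (∂/∂x)(3*w^2 - 2*x*y + z^2) dx = (-2*y) dx, which multiplied by dy ∧ dz gives (-2*y) dx ∧ dy ∧ dz
  d(3*w^2 - 2*x*y + z^2) includes (∂/∂w)(3*w^2 - 2*x*y + z^2) dw = (6*w) dw, which multiplied by dy ∧ dz gives (6*w) dy ∧ dz ∧ dw
  d(z*(y + 2*z)) includes (∂/∂y)(z*(y + 2*z)) dy = (z) dy, which multiplied by dz ∧ dw gives (z) dy ∧ dz ∧ dw
Collecting like 3-forms: d(omega) = (4*w + x) dx ∧ dy ∧ dw + (-2*y) dx ∧ dy ∧ dz + (6*w + z) dy ∧ dz ∧ dw.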